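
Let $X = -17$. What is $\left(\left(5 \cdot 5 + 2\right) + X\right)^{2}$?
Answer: $100$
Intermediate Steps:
$\left(\left(5 \cdot 5 + 2\right) + X\right)^{2} = \left(\left(5 \cdot 5 + 2\right) - 17\right)^{2} = \left(\left(25 + 2\right) - 17\right)^{2} = \left(27 - 17\right)^{2} = 10^{2} = 100$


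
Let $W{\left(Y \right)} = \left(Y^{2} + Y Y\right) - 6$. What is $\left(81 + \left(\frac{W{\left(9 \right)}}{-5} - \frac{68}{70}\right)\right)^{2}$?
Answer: $\frac{2920681}{1225} \approx 2384.2$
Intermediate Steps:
$W{\left(Y \right)} = -6 + 2 Y^{2}$ ($W{\left(Y \right)} = \left(Y^{2} + Y^{2}\right) - 6 = 2 Y^{2} - 6 = -6 + 2 Y^{2}$)
$\left(81 + \left(\frac{W{\left(9 \right)}}{-5} - \frac{68}{70}\right)\right)^{2} = \left(81 + \left(\frac{-6 + 2 \cdot 9^{2}}{-5} - \frac{68}{70}\right)\right)^{2} = \left(81 + \left(\left(-6 + 2 \cdot 81\right) \left(- \frac{1}{5}\right) - \frac{34}{35}\right)\right)^{2} = \left(81 + \left(\left(-6 + 162\right) \left(- \frac{1}{5}\right) - \frac{34}{35}\right)\right)^{2} = \left(81 + \left(156 \left(- \frac{1}{5}\right) - \frac{34}{35}\right)\right)^{2} = \left(81 - \frac{1126}{35}\right)^{2} = \left(\frac{1709}{35}\right)^{2} = \frac{2920681}{1225}$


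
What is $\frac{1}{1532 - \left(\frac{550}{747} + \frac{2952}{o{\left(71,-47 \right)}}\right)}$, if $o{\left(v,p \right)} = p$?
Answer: $\frac{35109}{55966282} \approx 0.00062732$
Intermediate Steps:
$\frac{1}{1532 - \left(\frac{550}{747} + \frac{2952}{o{\left(71,-47 \right)}}\right)} = \frac{1}{1532 - \left(- \frac{2952}{47} + \frac{550}{747}\right)} = \frac{1}{1532 - - \frac{2179294}{35109}} = \frac{1}{1532 + \left(- \frac{550}{747} + \frac{2952}{47}\right)} = \frac{1}{1532 + \frac{2179294}{35109}} = \frac{1}{\frac{55966282}{35109}} = \frac{35109}{55966282}$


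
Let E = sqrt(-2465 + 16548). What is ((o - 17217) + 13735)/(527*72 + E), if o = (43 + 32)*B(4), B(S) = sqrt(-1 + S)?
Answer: (-3482 + 75*sqrt(3))/(37944 + sqrt(14083)) ≈ -0.088068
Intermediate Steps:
o = 75*sqrt(3) (o = (43 + 32)*sqrt(-1 + 4) = 75*sqrt(3) ≈ 129.90)
E = sqrt(14083) ≈ 118.67
((o - 17217) + 13735)/(527*72 + E) = ((75*sqrt(3) - 17217) + 13735)/(527*72 + sqrt(14083)) = ((-17217 + 75*sqrt(3)) + 13735)/(37944 + sqrt(14083)) = (-3482 + 75*sqrt(3))/(37944 + sqrt(14083))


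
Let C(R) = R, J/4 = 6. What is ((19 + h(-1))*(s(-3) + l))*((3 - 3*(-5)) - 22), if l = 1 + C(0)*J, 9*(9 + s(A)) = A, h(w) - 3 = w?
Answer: 700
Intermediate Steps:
J = 24 (J = 4*6 = 24)
h(w) = 3 + w
s(A) = -9 + A/9
l = 1 (l = 1 + 0*24 = 1 + 0 = 1)
((19 + h(-1))*(s(-3) + l))*((3 - 3*(-5)) - 22) = ((19 + (3 - 1))*((-9 + (⅑)*(-3)) + 1))*((3 - 3*(-5)) - 22) = ((19 + 2)*((-9 - ⅓) + 1))*((3 + 15) - 22) = (21*(-28/3 + 1))*(18 - 22) = (21*(-25/3))*(-4) = -175*(-4) = 700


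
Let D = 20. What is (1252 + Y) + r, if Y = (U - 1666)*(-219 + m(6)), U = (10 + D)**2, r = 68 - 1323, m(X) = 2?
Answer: 166219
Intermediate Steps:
r = -1255
U = 900 (U = (10 + 20)**2 = 30**2 = 900)
Y = 166222 (Y = (900 - 1666)*(-219 + 2) = -766*(-217) = 166222)
(1252 + Y) + r = (1252 + 166222) - 1255 = 167474 - 1255 = 166219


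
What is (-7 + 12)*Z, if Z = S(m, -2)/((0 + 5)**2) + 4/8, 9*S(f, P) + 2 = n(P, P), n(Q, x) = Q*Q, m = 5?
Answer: 229/90 ≈ 2.5444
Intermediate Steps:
n(Q, x) = Q**2
S(f, P) = -2/9 + P**2/9
Z = 229/450 (Z = (-2/9 + (1/9)*(-2)**2)/((0 + 5)**2) + 4/8 = (-2/9 + (1/9)*4)/(5**2) + 4*(1/8) = (-2/9 + 4/9)/25 + 1/2 = (2/9)*(1/25) + 1/2 = 2/225 + 1/2 = 229/450 ≈ 0.50889)
(-7 + 12)*Z = (-7 + 12)*(229/450) = 5*(229/450) = 229/90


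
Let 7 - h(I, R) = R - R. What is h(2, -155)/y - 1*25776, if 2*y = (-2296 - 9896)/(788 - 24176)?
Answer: -13080565/508 ≈ -25749.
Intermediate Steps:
h(I, R) = 7 (h(I, R) = 7 - (R - R) = 7 - 1*0 = 7 + 0 = 7)
y = 508/1949 (y = ((-2296 - 9896)/(788 - 24176))/2 = (-12192/(-23388))/2 = (-12192*(-1/23388))/2 = (1/2)*(1016/1949) = 508/1949 ≈ 0.26065)
h(2, -155)/y - 1*25776 = 7/(508/1949) - 1*25776 = 7*(1949/508) - 25776 = 13643/508 - 25776 = -13080565/508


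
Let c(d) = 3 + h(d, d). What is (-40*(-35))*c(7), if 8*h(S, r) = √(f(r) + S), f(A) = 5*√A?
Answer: 4200 + 175*√(7 + 5*√7) ≈ 4987.1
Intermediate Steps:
h(S, r) = √(S + 5*√r)/8 (h(S, r) = √(5*√r + S)/8 = √(S + 5*√r)/8)
c(d) = 3 + √(d + 5*√d)/8
(-40*(-35))*c(7) = (-40*(-35))*(3 + √(7 + 5*√7)/8) = 1400*(3 + √(7 + 5*√7)/8) = 4200 + 175*√(7 + 5*√7)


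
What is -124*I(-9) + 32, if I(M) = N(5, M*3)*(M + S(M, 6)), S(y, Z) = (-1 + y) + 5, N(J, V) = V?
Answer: -46840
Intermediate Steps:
S(y, Z) = 4 + y
I(M) = 3*M*(4 + 2*M) (I(M) = (M*3)*(M + (4 + M)) = (3*M)*(4 + 2*M) = 3*M*(4 + 2*M))
-124*I(-9) + 32 = -744*(-9)*(2 - 9) + 32 = -744*(-9)*(-7) + 32 = -124*378 + 32 = -46872 + 32 = -46840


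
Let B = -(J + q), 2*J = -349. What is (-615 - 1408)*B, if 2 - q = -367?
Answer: 786947/2 ≈ 3.9347e+5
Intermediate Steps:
J = -349/2 (J = (½)*(-349) = -349/2 ≈ -174.50)
q = 369 (q = 2 - 1*(-367) = 2 + 367 = 369)
B = -389/2 (B = -(-349/2 + 369) = -1*389/2 = -389/2 ≈ -194.50)
(-615 - 1408)*B = (-615 - 1408)*(-389/2) = -2023*(-389/2) = 786947/2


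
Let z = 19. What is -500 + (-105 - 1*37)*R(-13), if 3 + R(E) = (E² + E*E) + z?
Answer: -50768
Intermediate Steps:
R(E) = 16 + 2*E² (R(E) = -3 + ((E² + E*E) + 19) = -3 + ((E² + E²) + 19) = -3 + (2*E² + 19) = -3 + (19 + 2*E²) = 16 + 2*E²)
-500 + (-105 - 1*37)*R(-13) = -500 + (-105 - 1*37)*(16 + 2*(-13)²) = -500 + (-105 - 37)*(16 + 2*169) = -500 - 142*(16 + 338) = -500 - 142*354 = -500 - 50268 = -50768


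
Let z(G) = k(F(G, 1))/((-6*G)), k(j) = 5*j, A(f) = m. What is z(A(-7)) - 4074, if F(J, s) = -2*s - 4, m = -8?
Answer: -32597/8 ≈ -4074.6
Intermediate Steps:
A(f) = -8
F(J, s) = -4 - 2*s
z(G) = 5/G (z(G) = (5*(-4 - 2*1))/((-6*G)) = (5*(-4 - 2))*(-1/(6*G)) = (5*(-6))*(-1/(6*G)) = -(-5)/G = 5/G)
z(A(-7)) - 4074 = 5/(-8) - 4074 = 5*(-⅛) - 4074 = -5/8 - 4074 = -32597/8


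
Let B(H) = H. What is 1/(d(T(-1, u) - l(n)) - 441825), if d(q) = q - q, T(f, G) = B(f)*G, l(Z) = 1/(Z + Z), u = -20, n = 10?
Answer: -1/441825 ≈ -2.2633e-6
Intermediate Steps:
l(Z) = 1/(2*Z)
T(f, G) = G*f (T(f, G) = f*G = G*f)
d(q) = 0
1/(d(T(-1, u) - l(n)) - 441825) = 1/(0 - 441825) = 1/(-441825) = -1/441825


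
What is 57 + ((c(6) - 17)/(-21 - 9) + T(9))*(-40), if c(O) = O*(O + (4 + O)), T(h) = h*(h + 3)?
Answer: -12473/3 ≈ -4157.7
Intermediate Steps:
T(h) = h*(3 + h)
c(O) = O*(4 + 2*O)
57 + ((c(6) - 17)/(-21 - 9) + T(9))*(-40) = 57 + ((2*6*(2 + 6) - 17)/(-21 - 9) + 9*(3 + 9))*(-40) = 57 + ((2*6*8 - 17)/(-30) + 9*12)*(-40) = 57 + ((96 - 17)*(-1/30) + 108)*(-40) = 57 + (79*(-1/30) + 108)*(-40) = 57 + (-79/30 + 108)*(-40) = 57 + (3161/30)*(-40) = 57 - 12644/3 = -12473/3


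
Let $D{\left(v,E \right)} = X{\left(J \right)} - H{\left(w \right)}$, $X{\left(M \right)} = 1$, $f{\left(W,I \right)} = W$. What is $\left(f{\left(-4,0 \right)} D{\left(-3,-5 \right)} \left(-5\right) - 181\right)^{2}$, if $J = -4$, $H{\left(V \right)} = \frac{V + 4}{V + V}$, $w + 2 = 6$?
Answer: $32761$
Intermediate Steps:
$w = 4$ ($w = -2 + 6 = 4$)
$H{\left(V \right)} = \frac{4 + V}{2 V}$
$D{\left(v,E \right)} = 0$ ($D{\left(v,E \right)} = 1 - \frac{4 + 4}{2 \cdot 4} = 1 - \frac{1}{2} \cdot \frac{1}{4} \cdot 8 = 1 - 1 = 0$)
$\left(f{\left(-4,0 \right)} D{\left(-3,-5 \right)} \left(-5\right) - 181\right)^{2} = \left(\left(-4\right) 0 \left(-5\right) - 181\right)^{2} = \left(0 \left(-5\right) - 181\right)^{2} = \left(0 - 181\right)^{2} = \left(-181\right)^{2} = 32761$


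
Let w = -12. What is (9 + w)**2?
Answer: 9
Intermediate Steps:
(9 + w)**2 = (9 - 12)**2 = (-3)**2 = 9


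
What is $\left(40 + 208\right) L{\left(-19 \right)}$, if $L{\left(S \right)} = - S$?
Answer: $4712$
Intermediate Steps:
$\left(40 + 208\right) L{\left(-19 \right)} = \left(40 + 208\right) \left(\left(-1\right) \left(-19\right)\right) = 248 \cdot 19 = 4712$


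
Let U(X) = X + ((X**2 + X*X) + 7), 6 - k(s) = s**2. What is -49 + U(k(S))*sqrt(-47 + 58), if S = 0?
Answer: -49 + 85*sqrt(11) ≈ 232.91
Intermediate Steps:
k(s) = 6 - s**2
U(X) = 7 + X + 2*X**2 (U(X) = X + ((X**2 + X**2) + 7) = X + (2*X**2 + 7) = X + (7 + 2*X**2) = 7 + X + 2*X**2)
-49 + U(k(S))*sqrt(-47 + 58) = -49 + (7 + (6 - 1*0**2) + 2*(6 - 1*0**2)**2)*sqrt(-47 + 58) = -49 + (7 + (6 - 1*0) + 2*(6 - 1*0)**2)*sqrt(11) = -49 + (7 + (6 + 0) + 2*(6 + 0)**2)*sqrt(11) = -49 + (7 + 6 + 2*6**2)*sqrt(11) = -49 + (7 + 6 + 2*36)*sqrt(11) = -49 + (7 + 6 + 72)*sqrt(11) = -49 + 85*sqrt(11)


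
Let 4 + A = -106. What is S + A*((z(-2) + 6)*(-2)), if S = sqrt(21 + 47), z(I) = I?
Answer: 880 + 2*sqrt(17) ≈ 888.25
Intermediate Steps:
A = -110 (A = -4 - 106 = -110)
S = 2*sqrt(17) (S = sqrt(68) = 2*sqrt(17) ≈ 8.2462)
S + A*((z(-2) + 6)*(-2)) = 2*sqrt(17) - 110*(-2 + 6)*(-2) = 2*sqrt(17) - 440*(-2) = 2*sqrt(17) - 110*(-8) = 2*sqrt(17) + 880 = 880 + 2*sqrt(17)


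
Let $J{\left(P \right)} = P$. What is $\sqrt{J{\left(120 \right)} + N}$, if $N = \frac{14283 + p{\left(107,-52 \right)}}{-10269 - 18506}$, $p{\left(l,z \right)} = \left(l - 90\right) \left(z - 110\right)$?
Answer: $\frac{\sqrt{3961133121}}{5755} \approx 10.936$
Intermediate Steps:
$p{\left(l,z \right)} = \left(-110 + z\right) \left(-90 + l\right)$ ($p{\left(l,z \right)} = \left(-90 + l\right) \left(-110 + z\right) = \left(-110 + z\right) \left(-90 + l\right)$)
$N = - \frac{11529}{28775}$ ($N = \frac{14283 + \left(9900 - 11770 - -4680 + 107 \left(-52\right)\right)}{-10269 - 18506} = \frac{14283 + \left(9900 - 11770 + 4680 - 5564\right)}{-28775} = \left(14283 - 2754\right) \left(- \frac{1}{28775}\right) = 11529 \left(- \frac{1}{28775}\right) = - \frac{11529}{28775} \approx -0.40066$)
$\sqrt{J{\left(120 \right)} + N} = \sqrt{120 - \frac{11529}{28775}} = \sqrt{\frac{3441471}{28775}} = \frac{\sqrt{3961133121}}{5755}$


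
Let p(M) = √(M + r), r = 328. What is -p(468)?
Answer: -2*√199 ≈ -28.213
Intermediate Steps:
p(M) = √(328 + M) (p(M) = √(M + 328) = √(328 + M))
-p(468) = -√(328 + 468) = -√796 = -2*√199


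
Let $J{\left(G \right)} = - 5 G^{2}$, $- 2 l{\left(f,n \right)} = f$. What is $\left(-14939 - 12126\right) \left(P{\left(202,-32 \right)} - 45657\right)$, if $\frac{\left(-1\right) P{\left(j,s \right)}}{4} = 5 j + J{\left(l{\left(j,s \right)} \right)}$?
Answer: $-4176751995$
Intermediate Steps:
$l{\left(f,n \right)} = - \frac{f}{2}$
$P{\left(j,s \right)} = - 20 j + 5 j^{2}$ ($P{\left(j,s \right)} = - 4 \left(5 j - 5 \left(- \frac{j}{2}\right)^{2}\right) = - 4 \left(5 j - 5 \frac{j^{2}}{4}\right) = - 4 \left(5 j - \frac{5 j^{2}}{4}\right) = - 20 j + 5 j^{2}$)
$\left(-14939 - 12126\right) \left(P{\left(202,-32 \right)} - 45657\right) = \left(-14939 - 12126\right) \left(5 \cdot 202 \left(-4 + 202\right) - 45657\right) = - 27065 \left(5 \cdot 202 \cdot 198 - 45657\right) = - 27065 \left(199980 - 45657\right) = \left(-27065\right) 154323 = -4176751995$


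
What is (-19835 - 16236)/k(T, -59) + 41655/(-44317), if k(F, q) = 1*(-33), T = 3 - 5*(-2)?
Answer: 1597183892/1462461 ≈ 1092.1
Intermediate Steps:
T = 13 (T = 3 + 10 = 13)
k(F, q) = -33
(-19835 - 16236)/k(T, -59) + 41655/(-44317) = (-19835 - 16236)/(-33) + 41655/(-44317) = -36071*(-1/33) + 41655*(-1/44317) = 36071/33 - 41655/44317 = 1597183892/1462461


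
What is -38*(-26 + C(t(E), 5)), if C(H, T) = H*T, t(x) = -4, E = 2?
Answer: 1748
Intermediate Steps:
-38*(-26 + C(t(E), 5)) = -38*(-26 - 4*5) = -38*(-26 - 20) = -38*(-46) = 1748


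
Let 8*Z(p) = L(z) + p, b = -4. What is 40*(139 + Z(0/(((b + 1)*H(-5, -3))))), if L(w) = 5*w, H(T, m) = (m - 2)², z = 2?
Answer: 5610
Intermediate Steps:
H(T, m) = (-2 + m)²
Z(p) = 5/4 + p/8 (Z(p) = (5*2 + p)/8 = (10 + p)/8 = 5/4 + p/8)
40*(139 + Z(0/(((b + 1)*H(-5, -3))))) = 40*(139 + (5/4 + (0/(((-4 + 1)*(-2 - 3)²)))/8)) = 40*(139 + (5/4 + (0/((-3*(-5)²)))/8)) = 40*(139 + (5/4 + (0/((-3*25)))/8)) = 40*(139 + (5/4 + (0/(-75))/8)) = 40*(139 + (5/4 + (0*(-1/75))/8)) = 40*(139 + (5/4 + (⅛)*0)) = 40*(139 + (5/4 + 0)) = 40*(139 + 5/4) = 40*(561/4) = 5610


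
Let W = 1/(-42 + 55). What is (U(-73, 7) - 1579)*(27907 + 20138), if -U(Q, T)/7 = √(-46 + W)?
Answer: -75863055 - 336315*I*√7761/13 ≈ -7.5863e+7 - 2.2791e+6*I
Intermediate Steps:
W = 1/13 ≈ 0.076923
U(Q, T) = -7*I*√7761/13 (U(Q, T) = -7*√(-46 + 1/13) = -7*I*√7761/13)
(U(-73, 7) - 1579)*(27907 + 20138) = (-7*I*√7761/13 - 1579)*(27907 + 20138) = (-1579 - 7*I*√7761/13)*48045 = -75863055 - 336315*I*√7761/13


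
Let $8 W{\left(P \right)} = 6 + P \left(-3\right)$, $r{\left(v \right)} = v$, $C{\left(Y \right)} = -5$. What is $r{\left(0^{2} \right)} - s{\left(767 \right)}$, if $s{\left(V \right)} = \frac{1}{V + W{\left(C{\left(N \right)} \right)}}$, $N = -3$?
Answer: $- \frac{8}{6157} \approx -0.0012993$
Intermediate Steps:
$W{\left(P \right)} = \frac{3}{4} - \frac{3 P}{8}$ ($W{\left(P \right)} = \frac{6 + P \left(-3\right)}{8} = \frac{6 - 3 P}{8} = \frac{3}{4} - \frac{3 P}{8}$)
$s{\left(V \right)} = \frac{1}{\frac{21}{8} + V}$ ($s{\left(V \right)} = \frac{1}{V + \left(\frac{3}{4} - - \frac{15}{8}\right)} = \frac{1}{V + \left(\frac{3}{4} + \frac{15}{8}\right)} = \frac{1}{V + \frac{21}{8}} = \frac{1}{\frac{21}{8} + V}$)
$r{\left(0^{2} \right)} - s{\left(767 \right)} = 0^{2} - \frac{8}{21 + 8 \cdot 767} = 0 - \frac{8}{21 + 6136} = 0 - \frac{8}{6157} = - \frac{8}{6157}$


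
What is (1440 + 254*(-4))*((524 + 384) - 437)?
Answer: 199704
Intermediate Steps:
(1440 + 254*(-4))*((524 + 384) - 437) = (1440 - 1016)*(908 - 437) = 424*471 = 199704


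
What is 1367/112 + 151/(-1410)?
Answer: 955279/78960 ≈ 12.098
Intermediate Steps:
1367/112 + 151/(-1410) = 1367*(1/112) + 151*(-1/1410) = 1367/112 - 151/1410 = 955279/78960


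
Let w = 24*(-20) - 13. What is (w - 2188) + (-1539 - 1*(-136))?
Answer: -4084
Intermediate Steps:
w = -493 (w = -480 - 13 = -493)
(w - 2188) + (-1539 - 1*(-136)) = (-493 - 2188) + (-1539 - 1*(-136)) = -2681 + (-1539 + 136) = -2681 - 1403 = -4084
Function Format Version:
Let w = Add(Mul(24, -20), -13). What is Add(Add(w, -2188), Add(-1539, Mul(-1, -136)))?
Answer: -4084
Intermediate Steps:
w = -493 (w = Add(-480, -13) = -493)
Add(Add(w, -2188), Add(-1539, Mul(-1, -136))) = Add(Add(-493, -2188), Add(-1539, Mul(-1, -136))) = Add(-2681, Add(-1539, 136)) = Add(-2681, -1403) = -4084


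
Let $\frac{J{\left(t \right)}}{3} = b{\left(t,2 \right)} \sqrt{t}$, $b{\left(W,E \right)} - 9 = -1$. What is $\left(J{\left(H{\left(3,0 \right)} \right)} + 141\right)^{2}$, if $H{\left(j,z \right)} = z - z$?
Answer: $19881$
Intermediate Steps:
$H{\left(j,z \right)} = 0$
$b{\left(W,E \right)} = 8$ ($b{\left(W,E \right)} = 9 - 1 = 8$)
$J{\left(t \right)} = 24 \sqrt{t}$ ($J{\left(t \right)} = 3 \cdot 8 \sqrt{t} = 24 \sqrt{t}$)
$\left(J{\left(H{\left(3,0 \right)} \right)} + 141\right)^{2} = \left(24 \sqrt{0} + 141\right)^{2} = \left(24 \cdot 0 + 141\right)^{2} = \left(0 + 141\right)^{2} = 141^{2} = 19881$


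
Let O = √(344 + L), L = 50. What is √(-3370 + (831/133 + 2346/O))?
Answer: √(-2309190104263 + 4087591809*√394)/26201 ≈ 56.97*I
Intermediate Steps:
O = √394 (O = √(344 + 50) = √394 ≈ 19.849)
√(-3370 + (831/133 + 2346/O)) = √(-3370 + (831/133 + 2346/(√394))) = √(-3370 + (831*(1/133) + 2346*(√394/394))) = √(-3370 + (831/133 + 1173*√394/197)) = √(-447379/133 + 1173*√394/197)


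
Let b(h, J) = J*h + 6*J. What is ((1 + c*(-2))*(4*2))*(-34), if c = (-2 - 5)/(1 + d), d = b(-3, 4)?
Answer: -7344/13 ≈ -564.92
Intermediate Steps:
b(h, J) = 6*J + J*h
d = 12 (d = 4*(6 - 3) = 4*3 = 12)
c = -7/13 (c = (-2 - 5)/(1 + 12) = -7/13 ≈ -0.53846)
((1 + c*(-2))*(4*2))*(-34) = ((1 - 7/13*(-2))*(4*2))*(-34) = ((1 + 14/13)*8)*(-34) = ((27/13)*8)*(-34) = (216/13)*(-34) = -7344/13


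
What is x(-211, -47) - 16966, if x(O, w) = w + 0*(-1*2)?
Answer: -17013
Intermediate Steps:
x(O, w) = w (x(O, w) = w + 0*(-2) = w + 0 = w)
x(-211, -47) - 16966 = -47 - 16966 = -17013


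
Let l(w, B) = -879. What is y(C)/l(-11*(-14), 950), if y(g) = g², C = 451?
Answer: -203401/879 ≈ -231.40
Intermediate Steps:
y(C)/l(-11*(-14), 950) = 451²/(-879) = 203401*(-1/879) = -203401/879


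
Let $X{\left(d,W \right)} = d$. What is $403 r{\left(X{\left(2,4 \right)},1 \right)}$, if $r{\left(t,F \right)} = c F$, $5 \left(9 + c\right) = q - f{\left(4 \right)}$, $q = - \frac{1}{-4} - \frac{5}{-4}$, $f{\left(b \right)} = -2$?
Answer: $- \frac{33449}{10} \approx -3344.9$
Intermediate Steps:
$q = \frac{3}{2}$ ($q = \left(-1\right) \left(- \frac{1}{4}\right) - - \frac{5}{4} = \frac{1}{4} + \frac{5}{4} = \frac{3}{2} \approx 1.5$)
$c = - \frac{83}{10}$ ($c = -9 + \frac{\frac{3}{2} - -2}{5} = -9 + \frac{\frac{3}{2} + 2}{5} = -9 + \frac{1}{5} \cdot \frac{7}{2} = -9 + \frac{7}{10} = - \frac{83}{10} \approx -8.3$)
$r{\left(t,F \right)} = - \frac{83 F}{10}$
$403 r{\left(X{\left(2,4 \right)},1 \right)} = 403 \left(\left(- \frac{83}{10}\right) 1\right) = 403 \left(- \frac{83}{10}\right) = - \frac{33449}{10}$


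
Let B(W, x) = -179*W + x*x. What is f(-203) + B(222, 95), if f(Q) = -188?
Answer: -30901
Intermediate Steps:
B(W, x) = x**2 - 179*W (B(W, x) = -179*W + x**2 = x**2 - 179*W)
f(-203) + B(222, 95) = -188 + (95**2 - 179*222) = -188 + (9025 - 39738) = -188 - 30713 = -30901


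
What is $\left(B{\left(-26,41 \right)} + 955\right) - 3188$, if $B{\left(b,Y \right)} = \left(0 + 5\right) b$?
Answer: $-2363$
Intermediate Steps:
$B{\left(b,Y \right)} = 5 b$
$\left(B{\left(-26,41 \right)} + 955\right) - 3188 = \left(5 \left(-26\right) + 955\right) - 3188 = \left(-130 + 955\right) - 3188 = 825 - 3188 = -2363$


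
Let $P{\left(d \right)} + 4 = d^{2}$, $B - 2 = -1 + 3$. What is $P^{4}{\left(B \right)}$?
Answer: $20736$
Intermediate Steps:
$B = 4$ ($B = 2 + \left(-1 + 3\right) = 2 + 2 = 4$)
$P{\left(d \right)} = -4 + d^{2}$
$P^{4}{\left(B \right)} = \left(-4 + 4^{2}\right)^{4} = \left(-4 + 16\right)^{4} = 12^{4} = 20736$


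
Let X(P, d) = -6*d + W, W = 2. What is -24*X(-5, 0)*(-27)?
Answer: 1296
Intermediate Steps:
X(P, d) = 2 - 6*d (X(P, d) = -6*d + 2 = 2 - 6*d)
-24*X(-5, 0)*(-27) = -24*(2 - 6*0)*(-27) = -24*(2 + 0)*(-27) = -24*2*(-27) = -48*(-27) = 1296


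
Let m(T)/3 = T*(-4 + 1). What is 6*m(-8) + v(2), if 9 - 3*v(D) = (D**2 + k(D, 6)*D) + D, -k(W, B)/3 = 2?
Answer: 437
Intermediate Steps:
k(W, B) = -6 (k(W, B) = -3*2 = -6)
m(T) = -9*T (m(T) = 3*(T*(-4 + 1)) = 3*(T*(-3)) = 3*(-3*T) = -9*T)
v(D) = 3 - D**2/3 + 5*D/3 (v(D) = 3 - ((D**2 - 6*D) + D)/3 = 3 - (D**2 - 5*D)/3 = 3 + (-D**2/3 + 5*D/3) = 3 - D**2/3 + 5*D/3)
6*m(-8) + v(2) = 6*(-9*(-8)) + (3 - 1/3*2**2 + (5/3)*2) = 6*72 + (3 - 1/3*4 + 10/3) = 432 + (3 - 4/3 + 10/3) = 432 + 5 = 437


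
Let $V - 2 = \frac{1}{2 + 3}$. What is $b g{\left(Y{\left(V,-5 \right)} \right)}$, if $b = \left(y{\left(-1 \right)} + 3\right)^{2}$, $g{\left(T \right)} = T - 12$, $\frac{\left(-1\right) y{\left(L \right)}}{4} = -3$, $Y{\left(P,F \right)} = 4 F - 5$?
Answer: $-8325$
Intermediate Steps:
$V = \frac{11}{5}$ ($V = 2 + \frac{1}{2 + 3} = 2 + \frac{1}{5} = \frac{11}{5} \approx 2.2$)
$Y{\left(P,F \right)} = -5 + 4 F$
$y{\left(L \right)} = 12$ ($y{\left(L \right)} = \left(-4\right) \left(-3\right) = 12$)
$g{\left(T \right)} = -12 + T$
$b = 225$ ($b = \left(12 + 3\right)^{2} = 15^{2} = 225$)
$b g{\left(Y{\left(V,-5 \right)} \right)} = 225 \left(-12 + \left(-5 + 4 \left(-5\right)\right)\right) = 225 \left(-12 - 25\right) = 225 \left(-37\right) = -8325$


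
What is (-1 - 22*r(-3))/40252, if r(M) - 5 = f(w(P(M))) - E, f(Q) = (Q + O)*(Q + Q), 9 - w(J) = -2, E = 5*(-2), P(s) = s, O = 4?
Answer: -7591/40252 ≈ -0.18859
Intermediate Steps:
E = -10
w(J) = 11 (w(J) = 9 - 1*(-2) = 9 + 2 = 11)
f(Q) = 2*Q*(4 + Q) (f(Q) = (Q + 4)*(Q + Q) = (4 + Q)*(2*Q) = 2*Q*(4 + Q))
r(M) = 345 (r(M) = 5 + (2*11*(4 + 11) - 1*(-10)) = 5 + (2*11*15 + 10) = 5 + (330 + 10) = 5 + 340 = 345)
(-1 - 22*r(-3))/40252 = (-1 - 22*345)/40252 = (-1 - 7590)*(1/40252) = -7591*1/40252 = -7591/40252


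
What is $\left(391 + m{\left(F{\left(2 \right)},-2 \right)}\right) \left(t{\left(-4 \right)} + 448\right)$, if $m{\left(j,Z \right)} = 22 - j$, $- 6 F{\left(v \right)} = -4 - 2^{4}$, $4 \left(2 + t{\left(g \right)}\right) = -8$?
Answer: $181892$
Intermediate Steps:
$t{\left(g \right)} = -4$ ($t{\left(g \right)} = -2 + \frac{1}{4} \left(-8\right) = -2 - 2 = -4$)
$F{\left(v \right)} = \frac{10}{3}$ ($F{\left(v \right)} = - \frac{-4 - 2^{4}}{6} = - \frac{-4 - 16}{6} = \left(- \frac{1}{6}\right) \left(-20\right) = \frac{10}{3}$)
$\left(391 + m{\left(F{\left(2 \right)},-2 \right)}\right) \left(t{\left(-4 \right)} + 448\right) = \left(391 + \left(22 - \frac{10}{3}\right)\right) \left(-4 + 448\right) = \left(391 + \left(22 - \frac{10}{3}\right)\right) 444 = \left(391 + \frac{56}{3}\right) 444 = \frac{1229}{3} \cdot 444 = 181892$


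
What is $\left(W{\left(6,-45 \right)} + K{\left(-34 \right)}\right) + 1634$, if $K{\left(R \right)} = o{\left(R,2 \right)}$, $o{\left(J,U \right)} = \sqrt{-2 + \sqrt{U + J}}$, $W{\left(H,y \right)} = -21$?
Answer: $1613 + \sqrt{-2 + 4 i \sqrt{2}} \approx 1614.4 + 2.0 i$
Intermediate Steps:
$o{\left(J,U \right)} = \sqrt{-2 + \sqrt{J + U}}$
$K{\left(R \right)} = \sqrt{-2 + \sqrt{2 + R}}$ ($K{\left(R \right)} = \sqrt{-2 + \sqrt{R + 2}} = \sqrt{-2 + \sqrt{2 + R}}$)
$\left(W{\left(6,-45 \right)} + K{\left(-34 \right)}\right) + 1634 = \left(-21 + \sqrt{-2 + \sqrt{2 - 34}}\right) + 1634 = \left(-21 + \sqrt{-2 + \sqrt{-32}}\right) + 1634 = \left(-21 + \sqrt{-2 + 4 i \sqrt{2}}\right) + 1634 = 1613 + \sqrt{-2 + 4 i \sqrt{2}}$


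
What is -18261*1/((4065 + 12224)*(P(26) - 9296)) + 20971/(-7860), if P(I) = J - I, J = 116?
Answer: -1572297471527/589329178620 ≈ -2.6679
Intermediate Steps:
P(I) = 116 - I
-18261*1/((4065 + 12224)*(P(26) - 9296)) + 20971/(-7860) = -18261*1/((4065 + 12224)*((116 - 1*26) - 9296)) + 20971/(-7860) = -18261*1/(16289*((116 - 26) - 9296)) + 20971*(-1/7860) = -18261*1/(16289*(90 - 9296)) - 20971/7860 = -18261/(16289*(-9206)) - 20971/7860 = -18261/(-149956534) - 20971/7860 = -18261*(-1/149956534) - 20971/7860 = 18261/149956534 - 20971/7860 = -1572297471527/589329178620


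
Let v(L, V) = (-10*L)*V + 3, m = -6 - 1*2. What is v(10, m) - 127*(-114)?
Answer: 15281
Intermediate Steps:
m = -8 (m = -6 - 2 = -8)
v(L, V) = 3 - 10*L*V (v(L, V) = -10*L*V + 3 = 3 - 10*L*V)
v(10, m) - 127*(-114) = (3 - 10*10*(-8)) - 127*(-114) = (3 + 800) + 14478 = 803 + 14478 = 15281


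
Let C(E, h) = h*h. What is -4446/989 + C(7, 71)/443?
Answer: 3015971/438127 ≈ 6.8838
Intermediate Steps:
C(E, h) = h²
-4446/989 + C(7, 71)/443 = -4446/989 + 71²/443 = -4446*1/989 + 5041*(1/443) = -4446/989 + 5041/443 = 3015971/438127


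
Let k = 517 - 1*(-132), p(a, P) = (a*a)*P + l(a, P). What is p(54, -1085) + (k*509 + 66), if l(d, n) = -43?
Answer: -2833496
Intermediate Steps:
p(a, P) = -43 + P*a² (p(a, P) = (a*a)*P - 43 = a²*P - 43 = P*a² - 43 = -43 + P*a²)
k = 649 (k = 517 + 132 = 649)
p(54, -1085) + (k*509 + 66) = (-43 - 1085*54²) + (649*509 + 66) = (-43 - 1085*2916) + (330341 + 66) = (-43 - 3163860) + 330407 = -3163903 + 330407 = -2833496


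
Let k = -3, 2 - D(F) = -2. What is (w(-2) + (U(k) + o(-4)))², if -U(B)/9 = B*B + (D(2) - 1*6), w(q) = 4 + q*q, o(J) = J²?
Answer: 1521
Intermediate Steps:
D(F) = 4 (D(F) = 2 - 1*(-2) = 2 + 2 = 4)
w(q) = 4 + q²
U(B) = 18 - 9*B² (U(B) = -9*(B*B + (4 - 1*6)) = -9*(B² + (4 - 6)) = -9*(B² - 2) = -9*(-2 + B²) = 18 - 9*B²)
(w(-2) + (U(k) + o(-4)))² = ((4 + (-2)²) + ((18 - 9*(-3)²) + (-4)²))² = ((4 + 4) + ((18 - 9*9) + 16))² = (8 + ((18 - 81) + 16))² = (8 + (-63 + 16))² = (8 - 47)² = (-39)² = 1521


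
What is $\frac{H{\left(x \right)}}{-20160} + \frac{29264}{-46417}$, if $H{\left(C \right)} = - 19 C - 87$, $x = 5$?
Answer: $- \frac{41536739}{66840480} \approx -0.62143$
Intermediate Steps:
$H{\left(C \right)} = -87 - 19 C$
$\frac{H{\left(x \right)}}{-20160} + \frac{29264}{-46417} = \frac{-87 - 95}{-20160} + \frac{29264}{-46417} = \left(-87 - 95\right) \left(- \frac{1}{20160}\right) + 29264 \left(- \frac{1}{46417}\right) = \left(-182\right) \left(- \frac{1}{20160}\right) - \frac{29264}{46417} = \frac{13}{1440} - \frac{29264}{46417} = - \frac{41536739}{66840480}$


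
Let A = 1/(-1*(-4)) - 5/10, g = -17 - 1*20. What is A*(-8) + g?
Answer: -35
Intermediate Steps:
g = -37 (g = -17 - 20 = -37)
A = -¼ (A = 1/4 - 5*⅒ = 1*(¼) - ½ = ¼ - ½ = -¼ ≈ -0.25000)
A*(-8) + g = -¼*(-8) - 37 = 2 - 37 = -35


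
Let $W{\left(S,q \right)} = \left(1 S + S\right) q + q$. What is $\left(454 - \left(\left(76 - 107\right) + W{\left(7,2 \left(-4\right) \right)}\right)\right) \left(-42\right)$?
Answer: $-25410$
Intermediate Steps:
$W{\left(S,q \right)} = q + 2 S q$ ($W{\left(S,q \right)} = \left(S + S\right) q + q = 2 S q + q = q + 2 S q$)
$\left(454 - \left(\left(76 - 107\right) + W{\left(7,2 \left(-4\right) \right)}\right)\right) \left(-42\right) = \left(454 - \left(\left(76 - 107\right) + 2 \left(-4\right) \left(1 + 2 \cdot 7\right)\right)\right) \left(-42\right) = \left(454 - \left(-31 - 8 \left(1 + 14\right)\right)\right) \left(-42\right) = \left(454 - \left(-31 - 120\right)\right) \left(-42\right) = \left(454 - -151\right) \left(-42\right) = \left(454 + 151\right) \left(-42\right) = 605 \left(-42\right) = -25410$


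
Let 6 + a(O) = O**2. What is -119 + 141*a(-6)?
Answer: 4111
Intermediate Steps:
a(O) = -6 + O**2
-119 + 141*a(-6) = -119 + 141*(-6 + (-6)**2) = -119 + 141*(-6 + 36) = -119 + 141*30 = -119 + 4230 = 4111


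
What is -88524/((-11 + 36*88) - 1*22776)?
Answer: 88524/19619 ≈ 4.5122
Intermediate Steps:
-88524/((-11 + 36*88) - 1*22776) = -88524/((-11 + 3168) - 22776) = -88524/(3157 - 22776) = -88524/(-19619) = -88524*(-1/19619) = 88524/19619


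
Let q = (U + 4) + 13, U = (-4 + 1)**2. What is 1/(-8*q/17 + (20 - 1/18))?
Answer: 306/2359 ≈ 0.12972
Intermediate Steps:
U = 9 (U = (-3)**2 = 9)
q = 26 (q = (9 + 4) + 13 = 13 + 13 = 26)
1/(-8*q/17 + (20 - 1/18)) = 1/(-208/17 + (20 - 1/18)) = 1/(-208/17 + (20 - 1*1/18)) = 1/(-8*26/17 + (20 - 1/18)) = 1/(-208/17 + 359/18) = 1/(2359/306) = 306/2359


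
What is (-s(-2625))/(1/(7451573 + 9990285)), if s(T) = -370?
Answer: 6453487460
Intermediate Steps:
(-s(-2625))/(1/(7451573 + 9990285)) = (-1*(-370))/(1/(7451573 + 9990285)) = 370/(1/17441858) = 370*17441858 = 6453487460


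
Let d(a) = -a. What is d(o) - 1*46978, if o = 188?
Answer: -47166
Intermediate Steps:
d(o) - 1*46978 = -1*188 - 1*46978 = -188 - 46978 = -47166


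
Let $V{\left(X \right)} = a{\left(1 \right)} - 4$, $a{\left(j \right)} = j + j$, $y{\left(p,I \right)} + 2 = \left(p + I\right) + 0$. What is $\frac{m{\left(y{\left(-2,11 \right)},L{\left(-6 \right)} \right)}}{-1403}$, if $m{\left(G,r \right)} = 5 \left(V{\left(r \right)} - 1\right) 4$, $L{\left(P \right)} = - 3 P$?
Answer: $\frac{60}{1403} \approx 0.042765$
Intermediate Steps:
$y{\left(p,I \right)} = -2 + I + p$ ($y{\left(p,I \right)} = -2 + \left(\left(p + I\right) + 0\right) = -2 + \left(\left(I + p\right) + 0\right) = -2 + \left(I + p\right) = -2 + I + p$)
$a{\left(j \right)} = 2 j$
$V{\left(X \right)} = -2$ ($V{\left(X \right)} = 2 \cdot 1 - 4 = 2 - 4 = -2$)
$m{\left(G,r \right)} = -60$ ($m{\left(G,r \right)} = 5 \left(-2 - 1\right) 4 = 5 \left(\left(-3\right) 4\right) = 5 \left(-12\right) = -60$)
$\frac{m{\left(y{\left(-2,11 \right)},L{\left(-6 \right)} \right)}}{-1403} = - \frac{60}{-1403} = \left(-60\right) \left(- \frac{1}{1403}\right) = \frac{60}{1403}$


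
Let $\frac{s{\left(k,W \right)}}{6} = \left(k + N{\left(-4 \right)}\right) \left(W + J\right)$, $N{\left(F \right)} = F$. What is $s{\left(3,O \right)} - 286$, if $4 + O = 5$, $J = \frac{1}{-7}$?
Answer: $- \frac{2038}{7} \approx -291.14$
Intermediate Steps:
$J = - \frac{1}{7} \approx -0.14286$
$O = 1$ ($O = -4 + 5 = 1$)
$s{\left(k,W \right)} = 6 \left(-4 + k\right) \left(- \frac{1}{7} + W\right)$ ($s{\left(k,W \right)} = 6 \left(k - 4\right) \left(W - \frac{1}{7}\right) = 6 \left(-4 + k\right) \left(- \frac{1}{7} + W\right)$)
$s{\left(3,O \right)} - 286 = \left(\frac{24}{7} - 24 - \frac{18}{7} + 6 \cdot 1 \cdot 3\right) - 286 = \left(\frac{24}{7} - 24 - \frac{18}{7} + 18\right) - 286 = - \frac{36}{7} - 286 = - \frac{2038}{7}$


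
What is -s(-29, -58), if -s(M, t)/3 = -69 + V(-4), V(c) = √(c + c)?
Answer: -207 + 6*I*√2 ≈ -207.0 + 8.4853*I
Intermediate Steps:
V(c) = √2*√c (V(c) = √(2*c) = √2*√c)
s(M, t) = 207 - 6*I*√2 (s(M, t) = -3*(-69 + √2*√(-4)) = -3*(-69 + √2*(2*I)) = -3*(-69 + 2*I*√2) = 207 - 6*I*√2)
-s(-29, -58) = -(207 - 6*I*√2) = -207 + 6*I*√2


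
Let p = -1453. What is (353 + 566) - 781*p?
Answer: 1135712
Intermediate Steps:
(353 + 566) - 781*p = (353 + 566) - 781*(-1453) = 919 + 1134793 = 1135712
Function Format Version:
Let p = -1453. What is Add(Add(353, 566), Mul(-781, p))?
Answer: 1135712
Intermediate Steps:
Add(Add(353, 566), Mul(-781, p)) = Add(Add(353, 566), Mul(-781, -1453)) = Add(919, 1134793) = 1135712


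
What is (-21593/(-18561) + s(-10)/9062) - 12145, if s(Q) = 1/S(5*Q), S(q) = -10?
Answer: -888082903687/73130340 ≈ -12144.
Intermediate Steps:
s(Q) = -1/10 (s(Q) = 1/(-10) = -1/10)
(-21593/(-18561) + s(-10)/9062) - 12145 = (-21593/(-18561) - 1/10/9062) - 12145 = (-21593*(-1/18561) - 1/10*1/9062) - 12145 = (21593/18561 - 1/90620) - 12145 = 85075613/73130340 - 12145 = -888082903687/73130340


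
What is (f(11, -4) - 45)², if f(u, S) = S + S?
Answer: 2809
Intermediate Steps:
f(u, S) = 2*S
(f(11, -4) - 45)² = (2*(-4) - 45)² = (-8 - 45)² = (-53)² = 2809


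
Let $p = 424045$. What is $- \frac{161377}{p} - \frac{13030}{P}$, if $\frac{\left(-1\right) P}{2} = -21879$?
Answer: $- \frac{6293420558}{9277680555} \approx -0.67834$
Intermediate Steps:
$P = 43758$ ($P = \left(-2\right) \left(-21879\right) = 43758$)
$- \frac{161377}{p} - \frac{13030}{P} = - \frac{161377}{424045} - \frac{13030}{43758} = \left(-161377\right) \frac{1}{424045} - \frac{6515}{21879} = - \frac{161377}{424045} - \frac{6515}{21879} = - \frac{6293420558}{9277680555}$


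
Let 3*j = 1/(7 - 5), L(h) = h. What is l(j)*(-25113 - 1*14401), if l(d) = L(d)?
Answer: -19757/3 ≈ -6585.7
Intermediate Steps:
j = ⅙ (j = 1/(3*(7 - 5)) = (⅓)/2 = (⅓)*(½) = ⅙ ≈ 0.16667)
l(d) = d
l(j)*(-25113 - 1*14401) = (-25113 - 1*14401)/6 = (-25113 - 14401)/6 = (⅙)*(-39514) = -19757/3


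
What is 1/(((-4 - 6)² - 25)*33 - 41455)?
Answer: -1/38980 ≈ -2.5654e-5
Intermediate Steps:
1/(((-4 - 6)² - 25)*33 - 41455) = 1/(((-10)² - 25)*33 - 41455) = 1/((100 - 25)*33 - 41455) = 1/(75*33 - 41455) = 1/(2475 - 41455) = 1/(-38980) = -1/38980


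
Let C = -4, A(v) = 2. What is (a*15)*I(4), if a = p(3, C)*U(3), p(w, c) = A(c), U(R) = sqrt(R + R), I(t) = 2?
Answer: 60*sqrt(6) ≈ 146.97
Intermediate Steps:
U(R) = sqrt(2)*sqrt(R) (U(R) = sqrt(2*R) = sqrt(2)*sqrt(R))
p(w, c) = 2
a = 2*sqrt(6) (a = 2*(sqrt(2)*sqrt(3)) = 2*sqrt(6) ≈ 4.8990)
(a*15)*I(4) = ((2*sqrt(6))*15)*2 = (30*sqrt(6))*2 = 60*sqrt(6)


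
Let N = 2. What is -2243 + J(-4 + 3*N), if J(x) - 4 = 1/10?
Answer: -22389/10 ≈ -2238.9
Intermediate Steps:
J(x) = 41/10 (J(x) = 4 + 1/10 = 41/10)
-2243 + J(-4 + 3*N) = -2243 + 41/10 = -22389/10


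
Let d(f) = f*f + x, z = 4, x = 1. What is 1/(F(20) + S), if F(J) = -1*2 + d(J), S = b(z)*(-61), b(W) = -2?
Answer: 1/521 ≈ 0.0019194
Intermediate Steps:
d(f) = 1 + f² (d(f) = f*f + 1 = f² + 1 = 1 + f²)
S = 122 (S = -2*(-61) = 122)
F(J) = -1 + J² (F(J) = -1*2 + (1 + J²) = -2 + (1 + J²) = -1 + J²)
1/(F(20) + S) = 1/((-1 + 20²) + 122) = 1/((-1 + 400) + 122) = 1/(399 + 122) = 1/521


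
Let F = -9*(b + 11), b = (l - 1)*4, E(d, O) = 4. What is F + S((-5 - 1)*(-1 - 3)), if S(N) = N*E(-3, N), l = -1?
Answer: 69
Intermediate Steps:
b = -8 (b = (-1 - 1)*4 = -2*4 = -8)
S(N) = 4*N (S(N) = N*4 = 4*N)
F = -27 (F = -9*(-8 + 11) = -9*3 = -27)
F + S((-5 - 1)*(-1 - 3)) = -27 + 4*((-5 - 1)*(-1 - 3)) = -27 + 4*(-6*(-4)) = -27 + 4*24 = -27 + 96 = 69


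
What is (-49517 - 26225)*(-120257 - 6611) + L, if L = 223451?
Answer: 9609459507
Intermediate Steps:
(-49517 - 26225)*(-120257 - 6611) + L = (-49517 - 26225)*(-120257 - 6611) + 223451 = -75742*(-126868) + 223451 = 9609236056 + 223451 = 9609459507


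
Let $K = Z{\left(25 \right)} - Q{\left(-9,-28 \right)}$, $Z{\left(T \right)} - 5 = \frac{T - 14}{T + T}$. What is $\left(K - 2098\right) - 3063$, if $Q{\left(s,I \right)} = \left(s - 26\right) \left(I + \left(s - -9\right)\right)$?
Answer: $- \frac{306789}{50} \approx -6135.8$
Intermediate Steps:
$Z{\left(T \right)} = 5 + \frac{-14 + T}{2 T}$ ($Z{\left(T \right)} = 5 + \frac{T - 14}{T + T} = 5 + \frac{-14 + T}{2 T}$)
$Q{\left(s,I \right)} = \left(-26 + s\right) \left(9 + I + s\right)$ ($Q{\left(s,I \right)} = \left(-26 + s\right) \left(I + \left(s + 9\right)\right) = \left(-26 + s\right) \left(I + \left(9 + s\right)\right) = \left(-26 + s\right) \left(9 + I + s\right)$)
$K = - \frac{48739}{50}$ ($K = \left(\frac{11}{2} - \frac{7}{25}\right) - \left(-234 + \left(-9\right)^{2} - -728 - -153 - -252\right) = \left(\frac{11}{2} - \frac{7}{25}\right) - \left(-234 + 81 + 728 + 153 + 252\right) = \left(\frac{11}{2} - \frac{7}{25}\right) - 980 = \frac{261}{50} - 980 = - \frac{48739}{50} \approx -974.78$)
$\left(K - 2098\right) - 3063 = \left(- \frac{48739}{50} - 2098\right) - 3063 = - \frac{153639}{50} - 3063 = - \frac{306789}{50}$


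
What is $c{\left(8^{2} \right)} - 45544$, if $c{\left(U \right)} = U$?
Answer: $-45480$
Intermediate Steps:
$c{\left(8^{2} \right)} - 45544 = 8^{2} - 45544 = 64 - 45544 = -45480$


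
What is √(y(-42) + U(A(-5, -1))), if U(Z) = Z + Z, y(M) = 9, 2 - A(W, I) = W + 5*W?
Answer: √73 ≈ 8.5440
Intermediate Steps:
A(W, I) = 2 - 6*W (A(W, I) = 2 - (W + 5*W) = 2 - 6*W)
U(Z) = 2*Z
√(y(-42) + U(A(-5, -1))) = √(9 + 2*(2 - 6*(-5))) = √(9 + 2*(2 + 30)) = √(9 + 2*32) = √(9 + 64) = √73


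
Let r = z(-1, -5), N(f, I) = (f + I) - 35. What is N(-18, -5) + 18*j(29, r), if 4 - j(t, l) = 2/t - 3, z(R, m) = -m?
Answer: 1936/29 ≈ 66.759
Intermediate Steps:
N(f, I) = -35 + I + f (N(f, I) = (I + f) - 35 = -35 + I + f)
r = 5 (r = -1*(-5) = 5)
j(t, l) = 7 - 2/t (j(t, l) = 4 - (2/t - 3) = 4 - (-3 + 2/t) = 4 + (3 - 2/t) = 7 - 2/t)
N(-18, -5) + 18*j(29, r) = (-35 - 5 - 18) + 18*(7 - 2/29) = -58 + 18*(7 - 2*1/29) = -58 + 18*(7 - 2/29) = -58 + 18*(201/29) = -58 + 3618/29 = 1936/29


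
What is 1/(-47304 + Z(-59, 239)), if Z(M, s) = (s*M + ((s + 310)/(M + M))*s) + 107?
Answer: -118/7364375 ≈ -1.6023e-5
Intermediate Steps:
Z(M, s) = 107 + M*s + s*(310 + s)/(2*M) (Z(M, s) = (M*s + ((310 + s)/((2*M)))*s) + 107 = (M*s + ((310 + s)*(1/(2*M)))*s) + 107 = (M*s + ((310 + s)/(2*M))*s) + 107 = (M*s + s*(310 + s)/(2*M)) + 107 = 107 + M*s + s*(310 + s)/(2*M))
1/(-47304 + Z(-59, 239)) = 1/(-47304 + ((1/2)*239**2 + 155*239 - 59*(107 - 59*239))/(-59)) = 1/(-47304 - ((1/2)*57121 + 37045 - 59*(107 - 14101))/59) = 1/(-47304 - (57121/2 + 37045 - 59*(-13994))/59) = 1/(-47304 - (57121/2 + 37045 + 825646)/59) = 1/(-47304 - 1/59*1782503/2) = 1/(-47304 - 1782503/118) = 1/(-7364375/118) = -118/7364375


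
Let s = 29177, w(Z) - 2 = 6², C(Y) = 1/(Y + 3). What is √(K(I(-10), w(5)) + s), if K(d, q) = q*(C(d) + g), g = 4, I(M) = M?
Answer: √1436855/7 ≈ 171.24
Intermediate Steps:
C(Y) = 1/(3 + Y)
w(Z) = 38 (w(Z) = 2 + 6² = 2 + 36 = 38)
K(d, q) = q*(4 + 1/(3 + d)) (K(d, q) = q*(1/(3 + d) + 4) = q*(4 + 1/(3 + d)))
√(K(I(-10), w(5)) + s) = √(38*(13 + 4*(-10))/(3 - 10) + 29177) = √(38*(13 - 40)/(-7) + 29177) = √(38*(-⅐)*(-27) + 29177) = √(1026/7 + 29177) = √(205265/7) = √1436855/7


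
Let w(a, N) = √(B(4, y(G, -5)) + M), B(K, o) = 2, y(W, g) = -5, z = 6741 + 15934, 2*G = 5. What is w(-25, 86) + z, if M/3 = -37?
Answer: 22675 + I*√109 ≈ 22675.0 + 10.44*I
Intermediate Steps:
G = 5/2 (G = (½)*5 = 5/2 ≈ 2.5000)
M = -111 (M = 3*(-37) = -111)
z = 22675
w(a, N) = I*√109 (w(a, N) = √(2 - 111) = √(-109) = I*√109)
w(-25, 86) + z = I*√109 + 22675 = 22675 + I*√109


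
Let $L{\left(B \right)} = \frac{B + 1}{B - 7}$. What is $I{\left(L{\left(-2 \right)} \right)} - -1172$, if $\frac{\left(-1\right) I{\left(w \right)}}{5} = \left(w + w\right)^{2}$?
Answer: $\frac{94912}{81} \approx 1171.8$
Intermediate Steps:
$L{\left(B \right)} = \frac{1 + B}{-7 + B}$
$I{\left(w \right)} = - 20 w^{2}$ ($I{\left(w \right)} = - 5 \left(w + w\right)^{2} = - 5 \left(2 w\right)^{2} = - 5 \cdot 4 w^{2} = - 20 w^{2}$)
$I{\left(L{\left(-2 \right)} \right)} - -1172 = - 20 \left(\frac{1 - 2}{-7 - 2}\right)^{2} - -1172 = - 20 \left(\frac{1}{-9} \left(-1\right)\right)^{2} + 1172 = - 20 \left(\left(- \frac{1}{9}\right) \left(-1\right)\right)^{2} + 1172 = - \frac{20}{81} + 1172 = \frac{94912}{81}$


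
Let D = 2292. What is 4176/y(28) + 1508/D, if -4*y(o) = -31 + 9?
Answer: 4789843/6303 ≈ 759.93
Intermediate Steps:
y(o) = 11/2 (y(o) = -(-31 + 9)/4 = -1/4*(-22) = 11/2)
4176/y(28) + 1508/D = 4176/(11/2) + 1508/2292 = 4176*(2/11) + 1508*(1/2292) = 8352/11 + 377/573 = 4789843/6303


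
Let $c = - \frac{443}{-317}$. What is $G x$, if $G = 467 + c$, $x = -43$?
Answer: $- \frac{6384726}{317} \approx -20141.0$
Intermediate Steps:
$c = \frac{443}{317}$ ($c = \left(-443\right) \left(- \frac{1}{317}\right) = \frac{443}{317} \approx 1.3975$)
$G = \frac{148482}{317}$ ($G = 467 + \frac{443}{317} = \frac{148482}{317} \approx 468.4$)
$G x = \frac{148482}{317} \left(-43\right) = - \frac{6384726}{317}$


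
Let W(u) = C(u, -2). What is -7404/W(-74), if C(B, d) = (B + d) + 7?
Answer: 2468/23 ≈ 107.30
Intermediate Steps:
C(B, d) = 7 + B + d
W(u) = 5 + u (W(u) = 7 + u - 2 = 5 + u)
-7404/W(-74) = -7404/(5 - 74) = -7404/(-69) = -7404*(-1/69) = 2468/23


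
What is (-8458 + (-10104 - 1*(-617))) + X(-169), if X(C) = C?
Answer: -18114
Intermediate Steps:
(-8458 + (-10104 - 1*(-617))) + X(-169) = (-8458 + (-10104 - 1*(-617))) - 169 = (-8458 + (-10104 + 617)) - 169 = (-8458 - 9487) - 169 = -17945 - 169 = -18114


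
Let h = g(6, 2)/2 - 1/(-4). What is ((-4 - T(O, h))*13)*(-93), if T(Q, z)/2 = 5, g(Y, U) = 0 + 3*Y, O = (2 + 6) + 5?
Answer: 16926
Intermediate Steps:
O = 13 (O = 8 + 5 = 13)
g(Y, U) = 3*Y
h = 37/4 (h = (3*6)/2 - 1/(-4) = 18*(½) - 1*(-¼) = 9 + ¼ = 37/4 ≈ 9.2500)
T(Q, z) = 10 (T(Q, z) = 2*5 = 10)
((-4 - T(O, h))*13)*(-93) = ((-4 - 1*10)*13)*(-93) = ((-4 - 10)*13)*(-93) = -14*13*(-93) = -182*(-93) = 16926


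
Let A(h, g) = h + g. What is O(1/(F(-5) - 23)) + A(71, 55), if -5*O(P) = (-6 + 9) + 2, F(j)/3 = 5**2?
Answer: 125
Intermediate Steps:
F(j) = 75 (F(j) = 3*5**2 = 3*25 = 75)
A(h, g) = g + h
O(P) = -1 (O(P) = -((-6 + 9) + 2)/5 = -(3 + 2)/5 = -1/5*5 = -1)
O(1/(F(-5) - 23)) + A(71, 55) = -1 + (55 + 71) = -1 + 126 = 125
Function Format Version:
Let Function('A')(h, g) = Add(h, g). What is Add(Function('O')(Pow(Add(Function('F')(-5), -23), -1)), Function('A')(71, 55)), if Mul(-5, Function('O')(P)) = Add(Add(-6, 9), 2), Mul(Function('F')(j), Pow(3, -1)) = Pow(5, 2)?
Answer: 125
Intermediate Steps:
Function('F')(j) = 75 (Function('F')(j) = Mul(3, Pow(5, 2)) = Mul(3, 25) = 75)
Function('A')(h, g) = Add(g, h)
Function('O')(P) = -1 (Function('O')(P) = Mul(Rational(-1, 5), Add(Add(-6, 9), 2)) = Mul(Rational(-1, 5), Add(3, 2)) = Mul(Rational(-1, 5), 5) = -1)
Add(Function('O')(Pow(Add(Function('F')(-5), -23), -1)), Function('A')(71, 55)) = Add(-1, Add(55, 71)) = Add(-1, 126) = 125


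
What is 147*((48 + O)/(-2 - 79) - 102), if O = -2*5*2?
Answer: -406210/27 ≈ -15045.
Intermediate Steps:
O = -20 (O = -10*2 = -20)
147*((48 + O)/(-2 - 79) - 102) = 147*((48 - 20)/(-2 - 79) - 102) = 147*(28/(-81) - 102) = 147*(28*(-1/81) - 102) = 147*(-28/81 - 102) = 147*(-8290/81) = -406210/27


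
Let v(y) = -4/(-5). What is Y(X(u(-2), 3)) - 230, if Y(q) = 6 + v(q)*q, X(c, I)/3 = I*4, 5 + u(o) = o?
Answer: -976/5 ≈ -195.20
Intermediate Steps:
u(o) = -5 + o
v(y) = ⅘ (v(y) = -4*(-⅕) = ⅘)
X(c, I) = 12*I (X(c, I) = 3*(I*4) = 3*(4*I) = 12*I)
Y(q) = 6 + 4*q/5
Y(X(u(-2), 3)) - 230 = (6 + 4*(12*3)/5) - 230 = (6 + (⅘)*36) - 230 = (6 + 144/5) - 230 = 174/5 - 230 = -976/5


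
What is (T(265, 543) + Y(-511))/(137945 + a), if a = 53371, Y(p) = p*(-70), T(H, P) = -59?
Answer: 35711/191316 ≈ 0.18666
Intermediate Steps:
Y(p) = -70*p
(T(265, 543) + Y(-511))/(137945 + a) = (-59 - 70*(-511))/(137945 + 53371) = (-59 + 35770)/191316 = 35711*(1/191316) = 35711/191316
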